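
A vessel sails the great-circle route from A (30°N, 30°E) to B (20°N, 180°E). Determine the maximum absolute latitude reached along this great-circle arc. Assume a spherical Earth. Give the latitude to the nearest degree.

≈ 61°N

The great circle lies in the plane with unit normal n̂ = (p₁ × p₂)/|p₁ × p₂|.
Here n̂_z ≈ +0.481; the vertex latitude is φ_max = arccos|n̂_z| ≈ 61.2°.
Check via Clairaut: cos φ_max = |cos φ₁| · sin C = cos(30.0°)·sin(33.8°) ≈ 0.481, again giving ≈ 61.2°.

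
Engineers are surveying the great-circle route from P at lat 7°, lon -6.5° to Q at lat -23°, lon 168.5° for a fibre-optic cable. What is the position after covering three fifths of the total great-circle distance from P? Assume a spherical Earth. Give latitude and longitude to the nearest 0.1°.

≈ lat -73.9°, lon 88.0°

Convert each endpoint to a unit vector on the sphere (x = cos φ cos λ, y = cos φ sin λ, z = sin φ).
The central angle between the endpoints is δ = arccos(p₁·p₂) ≈ 2.850 rad (163.3°).
Interpolate at f = 3/5 with slerp weights a = sin((1−f)δ)/sin δ ≈ 3.161, b = sin(fδ)/sin δ ≈ 3.445.
p = a·p₁ + b·p₂ ≈ (0.010, 0.277, -0.961); φ = arcsin(p_z) ≈ -73.91°, λ = atan2(p_y, p_x) ≈ 88.01°.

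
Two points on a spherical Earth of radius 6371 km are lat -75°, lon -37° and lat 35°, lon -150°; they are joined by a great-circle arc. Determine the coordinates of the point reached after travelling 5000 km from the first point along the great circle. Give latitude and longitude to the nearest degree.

≈ lat -46°, lon -124°

From cos δ = sin φ₁ sin φ₂ + cos φ₁ cos φ₂ cos Δλ, the central angle is δ ≈ 2.261 rad (129.6°). The total great-circle distance is δ·R ≈ 2.261 × 6371 ≈ 14406 km, so the target fraction is f = 5000/14406 ≈ 0.347.
Interpolate at f ≈ 0.347 with slerp weights a = sin((1−f)δ)/sin δ ≈ 1.291, b = sin(fδ)/sin δ ≈ 0.917.
p = a·p₁ + b·p₂ ≈ (-0.383, -0.577, -0.722); φ = arcsin(p_z) ≈ -46.18°, λ = atan2(p_y, p_x) ≈ -123.62°.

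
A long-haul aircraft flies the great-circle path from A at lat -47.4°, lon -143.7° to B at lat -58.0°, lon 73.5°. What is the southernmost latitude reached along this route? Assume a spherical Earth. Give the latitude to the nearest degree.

The great circle lies in the plane with unit normal n̂ = (p₁ × p₂)/|p₁ × p₂|.
Here n̂_z ≈ -0.230; the vertex latitude is φ_max = arccos|n̂_z| ≈ 76.7°.
Check via Clairaut: cos φ_max = |cos φ₁| · sin C = cos(47.4°)·sin(160.1°) ≈ 0.230, again giving ≈ 76.7°.

≈ -77°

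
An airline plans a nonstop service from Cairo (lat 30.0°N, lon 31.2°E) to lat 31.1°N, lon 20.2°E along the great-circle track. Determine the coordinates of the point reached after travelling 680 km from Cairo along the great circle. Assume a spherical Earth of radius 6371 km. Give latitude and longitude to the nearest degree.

≈ lat 31°N, lon 24°E

The haversine formula gives a central angle δ ≈ 0.166 rad (9.5°) between the endpoints. The total great-circle distance is δ·R ≈ 0.166 × 6371 ≈ 1060 km, so the target fraction is f = 680/1060 ≈ 0.642.
Interpolate at f ≈ 0.642 with slerp weights a = sin((1−f)δ)/sin δ ≈ 0.360, b = sin(fδ)/sin δ ≈ 0.643.
p = a·p₁ + b·p₂ ≈ (0.784, 0.352, 0.512); φ = arcsin(p_z) ≈ 30.81°, λ = atan2(p_y, p_x) ≈ 24.17°.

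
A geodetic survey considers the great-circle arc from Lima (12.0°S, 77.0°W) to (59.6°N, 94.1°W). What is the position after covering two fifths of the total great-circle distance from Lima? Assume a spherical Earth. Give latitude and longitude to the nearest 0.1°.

Convert each endpoint to a unit vector on the sphere (x = cos φ cos λ, y = cos φ sin λ, z = sin φ).
The central angle between the endpoints is δ = arccos(p₁·p₂) ≈ 1.273 rad (72.9°).
Interpolate at f = 2/5 with slerp weights a = sin((1−f)δ)/sin δ ≈ 0.723, b = sin(fδ)/sin δ ≈ 0.510.
p = a·p₁ + b·p₂ ≈ (0.141, -0.947, 0.289); φ = arcsin(p_z) ≈ 16.82°, λ = atan2(p_y, p_x) ≈ -81.55°.

≈ (16.8°N, 81.5°W)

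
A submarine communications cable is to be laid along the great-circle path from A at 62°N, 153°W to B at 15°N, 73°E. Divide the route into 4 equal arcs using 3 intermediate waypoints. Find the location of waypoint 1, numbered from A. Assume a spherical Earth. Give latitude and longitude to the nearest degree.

The haversine formula gives a central angle δ ≈ 1.657 rad (95.0°) between the endpoints.
Interpolate at f = 1/4 with slerp weights a = sin((1−f)δ)/sin δ ≈ 0.950, b = sin(fδ)/sin δ ≈ 0.404.
p = a·p₁ + b·p₂ ≈ (-0.283, 0.171, 0.944); φ = arcsin(p_z) ≈ 70.68°, λ = atan2(p_y, p_x) ≈ 148.93°.

≈ 71°N, 149°E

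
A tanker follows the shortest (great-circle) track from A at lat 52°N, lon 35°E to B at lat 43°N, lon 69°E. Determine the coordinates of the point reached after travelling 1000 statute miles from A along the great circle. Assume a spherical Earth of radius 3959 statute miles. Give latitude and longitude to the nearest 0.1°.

≈ lat 47.9°N, lon 56.6°E

Convert each endpoint to a unit vector on the sphere (x = cos φ cos λ, y = cos φ sin λ, z = sin φ).
The central angle between the endpoints is δ = arccos(p₁·p₂) ≈ 0.426 rad (24.4°). The total great-circle distance is δ·R ≈ 0.426 × 3959 ≈ 1686 mi, so the target fraction is f = 1000/1686 ≈ 0.593.
Interpolate at f ≈ 0.593 with slerp weights a = sin((1−f)δ)/sin δ ≈ 0.417, b = sin(fδ)/sin δ ≈ 0.605.
p = a·p₁ + b·p₂ ≈ (0.369, 0.560, 0.741); φ = arcsin(p_z) ≈ 47.85°, λ = atan2(p_y, p_x) ≈ 56.64°.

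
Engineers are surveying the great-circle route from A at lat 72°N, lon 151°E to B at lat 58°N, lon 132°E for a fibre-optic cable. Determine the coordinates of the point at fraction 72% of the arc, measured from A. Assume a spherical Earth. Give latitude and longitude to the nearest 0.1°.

From cos δ = sin φ₁ sin φ₂ + cos φ₁ cos φ₂ cos Δλ, the central angle is δ ≈ 0.279 rad (16.0°).
Interpolate at f = 0.72 with slerp weights a = sin((1−f)δ)/sin δ ≈ 0.283, b = sin(fδ)/sin δ ≈ 0.725.
p = a·p₁ + b·p₂ ≈ (-0.333, 0.328, 0.884); φ = arcsin(p_z) ≈ 62.12°, λ = atan2(p_y, p_x) ≈ 135.50°.

≈ lat 62.1°N, lon 135.5°E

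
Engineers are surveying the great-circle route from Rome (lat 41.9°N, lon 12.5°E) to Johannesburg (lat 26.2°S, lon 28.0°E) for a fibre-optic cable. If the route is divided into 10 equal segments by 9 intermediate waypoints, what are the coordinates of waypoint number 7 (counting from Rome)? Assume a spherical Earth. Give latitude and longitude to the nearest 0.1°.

From cos δ = sin φ₁ sin φ₂ + cos φ₁ cos φ₂ cos Δλ, the central angle is δ ≈ 1.215 rad (69.6°).
Interpolate at f = 7/10 with slerp weights a = sin((1−f)δ)/sin δ ≈ 0.380, b = sin(fδ)/sin δ ≈ 0.802.
p = a·p₁ + b·p₂ ≈ (0.911, 0.399, -0.100); φ = arcsin(p_z) ≈ -5.74°, λ = atan2(p_y, p_x) ≈ 23.64°.

≈ lat 5.7°S, lon 23.6°E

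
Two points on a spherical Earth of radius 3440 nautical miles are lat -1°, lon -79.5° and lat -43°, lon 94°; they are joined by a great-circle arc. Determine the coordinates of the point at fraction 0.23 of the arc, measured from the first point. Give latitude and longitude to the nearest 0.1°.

≈ lat -31.9°, lon -75.4°

The haversine formula gives a central angle δ ≈ 2.367 rad (135.6°) between the endpoints.
Interpolate at f = 0.23 with slerp weights a = sin((1−f)δ)/sin δ ≈ 1.385, b = sin(fδ)/sin δ ≈ 0.740.
p = a·p₁ + b·p₂ ≈ (0.215, -0.821, -0.529); φ = arcsin(p_z) ≈ -31.95°, λ = atan2(p_y, p_x) ≈ -75.36°.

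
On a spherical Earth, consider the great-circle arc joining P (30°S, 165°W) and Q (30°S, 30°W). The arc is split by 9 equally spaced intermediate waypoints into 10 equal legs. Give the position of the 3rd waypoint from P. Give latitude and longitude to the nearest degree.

≈ (51°S, 133°W)

Write both endpoints as unit vectors p₁, p₂ with components (cos φ cos λ, cos φ sin λ, sin φ).
The central angle between the endpoints is δ = arccos(p₁·p₂) ≈ 1.855 rad (106.3°).
Interpolate at f = 3/10 with slerp weights a = sin((1−f)δ)/sin δ ≈ 1.003, b = sin(fδ)/sin δ ≈ 0.550.
p = a·p₁ + b·p₂ ≈ (-0.427, -0.463, -0.777); φ = arcsin(p_z) ≈ -50.97°, λ = atan2(p_y, p_x) ≈ -132.65°.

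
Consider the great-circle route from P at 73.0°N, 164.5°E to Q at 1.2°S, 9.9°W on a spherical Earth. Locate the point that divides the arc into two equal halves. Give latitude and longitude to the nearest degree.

≈ 53°N, 8°W

Convert each endpoint to a unit vector on the sphere (x = cos φ cos λ, y = cos φ sin λ, z = sin φ).
The central angle between the endpoints is δ = arccos(p₁·p₂) ≈ 1.887 rad (108.1°).
Interpolate at f = 1/2 with slerp weights a = sin((1−f)δ)/sin δ ≈ 0.852, b = sin(fδ)/sin δ ≈ 0.852.
p = a·p₁ + b·p₂ ≈ (0.599, -0.080, 0.797); φ = arcsin(p_z) ≈ 52.82°, λ = atan2(p_y, p_x) ≈ -7.59°.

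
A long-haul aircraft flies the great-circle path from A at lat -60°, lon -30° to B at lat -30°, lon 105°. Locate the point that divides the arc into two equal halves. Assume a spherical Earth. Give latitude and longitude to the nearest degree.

≈ lat -65°, lon 70°

Write both endpoints as unit vectors p₁, p₂ with components (cos φ cos λ, cos φ sin λ, sin φ).
The central angle between the endpoints is δ = arccos(p₁·p₂) ≈ 1.444 rad (82.7°).
Interpolate at f = 1/2 with slerp weights a = sin((1−f)δ)/sin δ ≈ 0.666, b = sin(fδ)/sin δ ≈ 0.666.
p = a·p₁ + b·p₂ ≈ (0.139, 0.391, -0.910); φ = arcsin(p_z) ≈ -65.50°, λ = atan2(p_y, p_x) ≈ 70.40°.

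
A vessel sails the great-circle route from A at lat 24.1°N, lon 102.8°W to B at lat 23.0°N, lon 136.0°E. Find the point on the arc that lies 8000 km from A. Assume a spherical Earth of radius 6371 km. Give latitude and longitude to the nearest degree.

≈ lat 39°N, lon 172°E

Convert each endpoint to a unit vector on the sphere (x = cos φ cos λ, y = cos φ sin λ, z = sin φ).
The central angle between the endpoints is δ = arccos(p₁·p₂) ≈ 1.850 rad (106.0°). The total great-circle distance is δ·R ≈ 1.850 × 6371 ≈ 11787 km, so the target fraction is f = 8000/11787 ≈ 0.679.
Interpolate at f ≈ 0.679 with slerp weights a = sin((1−f)δ)/sin δ ≈ 0.583, b = sin(fδ)/sin δ ≈ 0.989.
p = a·p₁ + b·p₂ ≈ (-0.773, 0.114, 0.624); φ = arcsin(p_z) ≈ 38.64°, λ = atan2(p_y, p_x) ≈ 171.62°.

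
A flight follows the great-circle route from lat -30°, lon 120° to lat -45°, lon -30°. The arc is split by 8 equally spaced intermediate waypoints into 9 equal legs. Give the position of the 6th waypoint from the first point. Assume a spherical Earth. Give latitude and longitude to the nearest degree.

≈ lat -70°, lon 15°

Write both endpoints as unit vectors p₁, p₂ with components (cos φ cos λ, cos φ sin λ, sin φ).
The central angle between the endpoints is δ = arccos(p₁·p₂) ≈ 1.749 rad (100.2°).
Interpolate at f = 6/9 with slerp weights a = sin((1−f)δ)/sin δ ≈ 0.559, b = sin(fδ)/sin δ ≈ 0.934.
p = a·p₁ + b·p₂ ≈ (0.330, 0.089, -0.940); φ = arcsin(p_z) ≈ -70.03°, λ = atan2(p_y, p_x) ≈ 15.15°.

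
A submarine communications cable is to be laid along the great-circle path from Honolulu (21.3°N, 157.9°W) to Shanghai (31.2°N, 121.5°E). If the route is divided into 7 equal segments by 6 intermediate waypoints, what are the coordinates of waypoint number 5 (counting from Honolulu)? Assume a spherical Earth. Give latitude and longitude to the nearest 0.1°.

≈ 34.0°N, 145.6°E

The haversine formula gives a central angle δ ≈ 1.247 rad (71.4°) between the endpoints.
Interpolate at f = 5/7 with slerp weights a = sin((1−f)δ)/sin δ ≈ 0.368, b = sin(fδ)/sin δ ≈ 0.820.
p = a·p₁ + b·p₂ ≈ (-0.684, 0.469, 0.558); φ = arcsin(p_z) ≈ 33.95°, λ = atan2(p_y, p_x) ≈ 145.56°.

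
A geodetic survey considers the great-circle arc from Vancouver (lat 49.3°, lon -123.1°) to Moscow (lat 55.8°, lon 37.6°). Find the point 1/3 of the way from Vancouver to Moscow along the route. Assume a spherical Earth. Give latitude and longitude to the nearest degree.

Write both endpoints as unit vectors p₁, p₂ with components (cos φ cos λ, cos φ sin λ, sin φ).
The central angle between the endpoints is δ = arccos(p₁·p₂) ≈ 1.286 rad (73.7°).
Interpolate at f = 1/3 with slerp weights a = sin((1−f)δ)/sin δ ≈ 0.788, b = sin(fδ)/sin δ ≈ 0.433.
p = a·p₁ + b·p₂ ≈ (-0.088, -0.282, 0.955); φ = arcsin(p_z) ≈ 72.83°, λ = atan2(p_y, p_x) ≈ -107.28°.

≈ lat 73°, lon -107°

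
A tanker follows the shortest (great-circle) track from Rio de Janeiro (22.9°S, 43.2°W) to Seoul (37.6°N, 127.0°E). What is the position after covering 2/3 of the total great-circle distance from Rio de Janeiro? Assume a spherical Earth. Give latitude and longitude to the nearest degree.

Write both endpoints as unit vectors p₁, p₂ with components (cos φ cos λ, cos φ sin λ, sin φ).
The central angle between the endpoints is δ = arccos(p₁·p₂) ≈ 2.846 rad (163.1°).
Interpolate at f = 2/3 with slerp weights a = sin((1−f)δ)/sin δ ≈ 2.789, b = sin(fδ)/sin δ ≈ 3.251.
p = a·p₁ + b·p₂ ≈ (0.323, 0.298, 0.898); φ = arcsin(p_z) ≈ 63.93°, λ = atan2(p_y, p_x) ≈ 42.72°.

≈ (64°N, 43°E)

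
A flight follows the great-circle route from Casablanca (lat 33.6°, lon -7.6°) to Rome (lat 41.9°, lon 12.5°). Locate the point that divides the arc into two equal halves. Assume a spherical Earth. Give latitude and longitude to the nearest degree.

The haversine formula gives a central angle δ ≈ 0.312 rad (17.9°) between the endpoints.
Interpolate at f = 1/2 with slerp weights a = sin((1−f)δ)/sin δ ≈ 0.506, b = sin(fδ)/sin δ ≈ 0.506.
p = a·p₁ + b·p₂ ≈ (0.786, 0.026, 0.618); φ = arcsin(p_z) ≈ 38.18°, λ = atan2(p_y, p_x) ≈ 1.88°.

≈ lat 38°, lon 2°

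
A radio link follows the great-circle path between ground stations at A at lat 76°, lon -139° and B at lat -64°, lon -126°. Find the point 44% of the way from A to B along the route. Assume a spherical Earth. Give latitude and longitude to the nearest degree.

The haversine formula gives a central angle δ ≈ 2.448 rad (140.2°) between the endpoints.
Interpolate at f = 0.44 with slerp weights a = sin((1−f)δ)/sin δ ≈ 1.532, b = sin(fδ)/sin δ ≈ 1.377.
p = a·p₁ + b·p₂ ≈ (-0.635, -0.732, 0.249); φ = arcsin(p_z) ≈ 14.44°, λ = atan2(p_y, p_x) ≈ -130.94°.

≈ lat 14°, lon -131°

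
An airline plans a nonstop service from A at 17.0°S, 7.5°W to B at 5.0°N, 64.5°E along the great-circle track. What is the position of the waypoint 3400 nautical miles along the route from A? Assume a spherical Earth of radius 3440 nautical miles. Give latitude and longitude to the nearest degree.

≈ 1°S, 48°E

From cos δ = sin φ₁ sin φ₂ + cos φ₁ cos φ₂ cos Δλ, the central angle is δ ≈ 1.299 rad (74.4°). The total great-circle distance is δ·R ≈ 1.299 × 3440 ≈ 4467 nmi, so the target fraction is f = 3400/4467 ≈ 0.761.
Interpolate at f ≈ 0.761 with slerp weights a = sin((1−f)δ)/sin δ ≈ 0.317, b = sin(fδ)/sin δ ≈ 0.867.
p = a·p₁ + b·p₂ ≈ (0.672, 0.740, -0.017); φ = arcsin(p_z) ≈ -0.98°, λ = atan2(p_y, p_x) ≈ 47.75°.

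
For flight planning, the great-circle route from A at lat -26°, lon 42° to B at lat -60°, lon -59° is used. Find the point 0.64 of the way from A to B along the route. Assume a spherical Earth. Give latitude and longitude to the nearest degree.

≈ lat -60°, lon -5°

Write both endpoints as unit vectors p₁, p₂ with components (cos φ cos λ, cos φ sin λ, sin φ).
The central angle between the endpoints is δ = arccos(p₁·p₂) ≈ 1.273 rad (72.9°).
Interpolate at f = 0.64 with slerp weights a = sin((1−f)δ)/sin δ ≈ 0.463, b = sin(fδ)/sin δ ≈ 0.761.
p = a·p₁ + b·p₂ ≈ (0.505, -0.048, -0.862); φ = arcsin(p_z) ≈ -59.52°, λ = atan2(p_y, p_x) ≈ -5.41°.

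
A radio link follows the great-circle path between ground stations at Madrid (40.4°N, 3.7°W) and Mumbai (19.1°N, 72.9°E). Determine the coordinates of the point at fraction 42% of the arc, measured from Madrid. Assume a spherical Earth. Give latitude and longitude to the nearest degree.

Convert each endpoint to a unit vector on the sphere (x = cos φ cos λ, y = cos φ sin λ, z = sin φ).
The central angle between the endpoints is δ = arccos(p₁·p₂) ≈ 1.182 rad (67.7°).
Interpolate at f = 0.42 with slerp weights a = sin((1−f)δ)/sin δ ≈ 0.684, b = sin(fδ)/sin δ ≈ 0.515.
p = a·p₁ + b·p₂ ≈ (0.663, 0.431, 0.612); φ = arcsin(p_z) ≈ 37.73°, λ = atan2(p_y, p_x) ≈ 33.04°.

≈ (38°N, 33°E)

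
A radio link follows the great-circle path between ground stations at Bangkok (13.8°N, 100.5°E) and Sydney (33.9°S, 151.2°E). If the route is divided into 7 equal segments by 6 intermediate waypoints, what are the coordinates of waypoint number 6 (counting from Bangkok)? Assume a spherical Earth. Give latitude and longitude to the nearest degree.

Convert each endpoint to a unit vector on the sphere (x = cos φ cos λ, y = cos φ sin λ, z = sin φ).
The central angle between the endpoints is δ = arccos(p₁·p₂) ≈ 1.184 rad (67.8°).
Interpolate at f = 6/7 with slerp weights a = sin((1−f)δ)/sin δ ≈ 0.182, b = sin(fδ)/sin δ ≈ 0.917.
p = a·p₁ + b·p₂ ≈ (-0.699, 0.540, -0.468); φ = arcsin(p_z) ≈ -27.92°, λ = atan2(p_y, p_x) ≈ 142.31°.

≈ 28°S, 142°E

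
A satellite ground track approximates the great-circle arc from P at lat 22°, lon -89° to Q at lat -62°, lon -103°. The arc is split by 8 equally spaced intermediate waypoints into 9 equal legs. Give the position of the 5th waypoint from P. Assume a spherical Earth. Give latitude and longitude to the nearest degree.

Write both endpoints as unit vectors p₁, p₂ with components (cos φ cos λ, cos φ sin λ, sin φ).
The central angle between the endpoints is δ = arccos(p₁·p₂) ≈ 1.479 rad (84.7°).
Interpolate at f = 5/9 with slerp weights a = sin((1−f)δ)/sin δ ≈ 0.614, b = sin(fδ)/sin δ ≈ 0.735.
p = a·p₁ + b·p₂ ≈ (-0.068, -0.905, -0.419); φ = arcsin(p_z) ≈ -24.80°, λ = atan2(p_y, p_x) ≈ -94.28°.

≈ lat -25°, lon -94°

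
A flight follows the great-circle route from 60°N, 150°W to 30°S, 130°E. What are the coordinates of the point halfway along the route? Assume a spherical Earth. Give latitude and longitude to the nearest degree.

≈ 19°N, 157°E

Convert each endpoint to a unit vector on the sphere (x = cos φ cos λ, y = cos φ sin λ, z = sin φ).
The central angle between the endpoints is δ = arccos(p₁·p₂) ≈ 1.937 rad (111.0°).
Interpolate at f = 1/2 with slerp weights a = sin((1−f)δ)/sin δ ≈ 0.882, b = sin(fδ)/sin δ ≈ 0.882.
p = a·p₁ + b·p₂ ≈ (-0.873, 0.365, 0.323); φ = arcsin(p_z) ≈ 18.84°, λ = atan2(p_y, p_x) ≈ 157.33°.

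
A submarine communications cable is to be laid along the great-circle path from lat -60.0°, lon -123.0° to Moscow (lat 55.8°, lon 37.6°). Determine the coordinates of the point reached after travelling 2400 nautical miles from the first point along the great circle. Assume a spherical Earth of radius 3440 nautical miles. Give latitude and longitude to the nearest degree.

Convert each endpoint to a unit vector on the sphere (x = cos φ cos λ, y = cos φ sin λ, z = sin φ).
The central angle between the endpoints is δ = arccos(p₁·p₂) ≈ 2.948 rad (168.9°). The total great-circle distance is δ·R ≈ 2.948 × 3440 ≈ 10142 nmi, so the target fraction is f = 2400/10142 ≈ 0.237.
Interpolate at f ≈ 0.237 with slerp weights a = sin((1−f)δ)/sin δ ≈ 4.047, b = sin(fδ)/sin δ ≈ 3.343.
p = a·p₁ + b·p₂ ≈ (0.387, -0.551, -0.740); φ = arcsin(p_z) ≈ -47.72°, λ = atan2(p_y, p_x) ≈ -54.92°.

≈ lat -48°, lon -55°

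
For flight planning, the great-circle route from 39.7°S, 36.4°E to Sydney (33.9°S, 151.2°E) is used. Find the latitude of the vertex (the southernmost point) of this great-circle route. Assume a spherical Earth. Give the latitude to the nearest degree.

≈ 54°S

The great circle lies in the plane with unit normal n̂ = (p₁ × p₂)/|p₁ × p₂|.
Here n̂_z ≈ +0.582; the vertex latitude is φ_max = arccos|n̂_z| ≈ 54.4°.
Check via Clairaut: cos φ_max = |cos φ₁| · sin C = cos(39.7°)·sin(130.8°) ≈ 0.582, again giving ≈ 54.4°.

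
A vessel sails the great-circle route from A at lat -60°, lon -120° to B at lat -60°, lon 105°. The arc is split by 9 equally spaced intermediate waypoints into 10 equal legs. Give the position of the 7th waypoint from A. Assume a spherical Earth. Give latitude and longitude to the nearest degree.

Convert each endpoint to a unit vector on the sphere (x = cos φ cos λ, y = cos φ sin λ, z = sin φ).
The central angle between the endpoints is δ = arccos(p₁·p₂) ≈ 0.960 rad (55.0°).
Interpolate at f = 7/10 with slerp weights a = sin((1−f)δ)/sin δ ≈ 0.347, b = sin(fδ)/sin δ ≈ 0.760.
p = a·p₁ + b·p₂ ≈ (-0.185, 0.217, -0.958); φ = arcsin(p_z) ≈ -73.43°, λ = atan2(p_y, p_x) ≈ 130.47°.

≈ lat -73°, lon 130°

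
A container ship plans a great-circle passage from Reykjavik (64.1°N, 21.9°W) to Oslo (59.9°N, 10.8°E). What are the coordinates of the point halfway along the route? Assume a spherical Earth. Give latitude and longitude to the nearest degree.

≈ 63°N, 4°W

Write both endpoints as unit vectors p₁, p₂ with components (cos φ cos λ, cos φ sin λ, sin φ).
The central angle between the endpoints is δ = arccos(p₁·p₂) ≈ 0.274 rad (15.7°).
Interpolate at f = 1/2 with slerp weights a = sin((1−f)δ)/sin δ ≈ 0.505, b = sin(fδ)/sin δ ≈ 0.505.
p = a·p₁ + b·p₂ ≈ (0.453, -0.035, 0.891); φ = arcsin(p_z) ≈ 62.96°, λ = atan2(p_y, p_x) ≈ -4.39°.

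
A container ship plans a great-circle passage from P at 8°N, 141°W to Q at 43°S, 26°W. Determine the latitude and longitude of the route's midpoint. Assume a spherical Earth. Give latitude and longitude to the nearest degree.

Convert each endpoint to a unit vector on the sphere (x = cos φ cos λ, y = cos φ sin λ, z = sin φ).
The central angle between the endpoints is δ = arccos(p₁·p₂) ≈ 1.983 rad (113.6°).
Interpolate at f = 1/2 with slerp weights a = sin((1−f)δ)/sin δ ≈ 0.914, b = sin(fδ)/sin δ ≈ 0.914.
p = a·p₁ + b·p₂ ≈ (-0.103, -0.862, -0.496); φ = arcsin(p_z) ≈ -29.73°, λ = atan2(p_y, p_x) ≈ -96.78°.

≈ 30°S, 97°W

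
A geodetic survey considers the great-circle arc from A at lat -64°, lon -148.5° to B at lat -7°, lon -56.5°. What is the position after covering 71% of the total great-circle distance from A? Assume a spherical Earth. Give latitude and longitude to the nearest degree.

≈ lat -29°, lon -69°

Convert each endpoint to a unit vector on the sphere (x = cos φ cos λ, y = cos φ sin λ, z = sin φ).
The central angle between the endpoints is δ = arccos(p₁·p₂) ≈ 1.476 rad (84.6°).
Interpolate at f = 0.71 with slerp weights a = sin((1−f)δ)/sin δ ≈ 0.417, b = sin(fδ)/sin δ ≈ 0.870.
p = a·p₁ + b·p₂ ≈ (0.321, -0.816, -0.481); φ = arcsin(p_z) ≈ -28.74°, λ = atan2(p_y, p_x) ≈ -68.53°.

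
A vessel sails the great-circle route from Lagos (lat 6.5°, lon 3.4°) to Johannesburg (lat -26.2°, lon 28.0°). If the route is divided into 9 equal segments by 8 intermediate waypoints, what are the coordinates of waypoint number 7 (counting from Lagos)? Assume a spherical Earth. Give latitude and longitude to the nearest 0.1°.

Write both endpoints as unit vectors p₁, p₂ with components (cos φ cos λ, cos φ sin λ, sin φ).
The central angle between the endpoints is δ = arccos(p₁·p₂) ≈ 0.707 rad (40.5°).
Interpolate at f = 7/9 with slerp weights a = sin((1−f)δ)/sin δ ≈ 0.241, b = sin(fδ)/sin δ ≈ 0.805.
p = a·p₁ + b·p₂ ≈ (0.876, 0.353, -0.328); φ = arcsin(p_z) ≈ -19.14°, λ = atan2(p_y, p_x) ≈ 21.95°.

≈ lat -19.1°, lon 21.9°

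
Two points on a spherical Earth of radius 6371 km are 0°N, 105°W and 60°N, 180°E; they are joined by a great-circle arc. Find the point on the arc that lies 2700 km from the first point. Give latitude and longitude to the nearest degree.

≈ 21°N, 117°W

Write both endpoints as unit vectors p₁, p₂ with components (cos φ cos λ, cos φ sin λ, sin φ).
The central angle between the endpoints is δ = arccos(p₁·p₂) ≈ 1.441 rad (82.6°). The total great-circle distance is δ·R ≈ 1.441 × 6371 ≈ 9181 km, so the target fraction is f = 2700/9181 ≈ 0.294.
Interpolate at f ≈ 0.294 with slerp weights a = sin((1−f)δ)/sin δ ≈ 0.858, b = sin(fδ)/sin δ ≈ 0.415.
p = a·p₁ + b·p₂ ≈ (-0.429, -0.829, 0.359); φ = arcsin(p_z) ≈ 21.05°, λ = atan2(p_y, p_x) ≈ -117.39°.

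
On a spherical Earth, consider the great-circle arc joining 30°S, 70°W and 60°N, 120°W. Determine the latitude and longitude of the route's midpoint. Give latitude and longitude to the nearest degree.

The haversine formula gives a central angle δ ≈ 1.726 rad (98.9°) between the endpoints.
Interpolate at f = 1/2 with slerp weights a = sin((1−f)δ)/sin δ ≈ 0.769, b = sin(fδ)/sin δ ≈ 0.769.
p = a·p₁ + b·p₂ ≈ (0.036, -0.959, 0.282); φ = arcsin(p_z) ≈ 16.35°, λ = atan2(p_y, p_x) ≈ -87.88°.

≈ 16°N, 88°W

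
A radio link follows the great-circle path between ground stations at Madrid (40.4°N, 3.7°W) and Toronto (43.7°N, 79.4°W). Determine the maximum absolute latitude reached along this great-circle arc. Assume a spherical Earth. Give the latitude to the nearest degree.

≈ 49°N

The great circle lies in the plane with unit normal n̂ = (p₁ × p₂)/|p₁ × p₂|.
Here n̂_z ≈ -0.657; the vertex latitude is φ_max = arccos|n̂_z| ≈ 48.9°.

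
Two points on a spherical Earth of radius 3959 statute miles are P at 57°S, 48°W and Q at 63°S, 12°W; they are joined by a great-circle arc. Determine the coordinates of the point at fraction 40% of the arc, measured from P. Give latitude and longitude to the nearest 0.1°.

≈ 60.5°S, 35.3°W

Convert each endpoint to a unit vector on the sphere (x = cos φ cos λ, y = cos φ sin λ, z = sin φ).
The central angle between the endpoints is δ = arccos(p₁·p₂) ≈ 0.326 rad (18.7°).
Interpolate at f = 0.40 with slerp weights a = sin((1−f)δ)/sin δ ≈ 0.607, b = sin(fδ)/sin δ ≈ 0.406.
p = a·p₁ + b·p₂ ≈ (0.401, -0.284, -0.871); φ = arcsin(p_z) ≈ -60.54°, λ = atan2(p_y, p_x) ≈ -35.27°.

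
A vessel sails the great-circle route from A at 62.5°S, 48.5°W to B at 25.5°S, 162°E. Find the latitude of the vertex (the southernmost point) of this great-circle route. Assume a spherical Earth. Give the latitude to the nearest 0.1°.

≈ 77.8°S

The great circle lies in the plane with unit normal n̂ = (p₁ × p₂)/|p₁ × p₂|.
Here n̂_z ≈ -0.212; the vertex latitude is φ_max = arccos|n̂_z| ≈ 77.8°.
Check via Clairaut: cos φ_max = |cos φ₁| · sin C = cos(62.5°)·sin(152.7°) ≈ 0.212, again giving ≈ 77.8°.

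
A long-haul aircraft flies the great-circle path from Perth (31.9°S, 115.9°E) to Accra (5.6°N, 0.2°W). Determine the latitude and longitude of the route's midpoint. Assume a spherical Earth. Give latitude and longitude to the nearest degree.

Convert each endpoint to a unit vector on the sphere (x = cos φ cos λ, y = cos φ sin λ, z = sin φ).
The central angle between the endpoints is δ = arccos(p₁·p₂) ≈ 2.008 rad (115.0°).
Interpolate at f = 1/2 with slerp weights a = sin((1−f)δ)/sin δ ≈ 0.931, b = sin(fδ)/sin δ ≈ 0.931.
p = a·p₁ + b·p₂ ≈ (0.581, 0.708, -0.401); φ = arcsin(p_z) ≈ -23.65°, λ = atan2(p_y, p_x) ≈ 50.60°.

≈ 24°S, 51°E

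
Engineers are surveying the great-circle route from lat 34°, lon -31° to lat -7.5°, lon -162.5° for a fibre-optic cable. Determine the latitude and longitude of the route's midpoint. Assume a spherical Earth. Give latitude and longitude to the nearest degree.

≈ lat 29°, lon -108°

From cos δ = sin φ₁ sin φ₂ + cos φ₁ cos φ₂ cos Δλ, the central angle is δ ≈ 2.237 rad (128.1°).
Interpolate at f = 1/2 with slerp weights a = sin((1−f)δ)/sin δ ≈ 1.144, b = sin(fδ)/sin δ ≈ 1.144.
p = a·p₁ + b·p₂ ≈ (-0.269, -0.829, 0.490); φ = arcsin(p_z) ≈ 29.35°, λ = atan2(p_y, p_x) ≈ -107.95°.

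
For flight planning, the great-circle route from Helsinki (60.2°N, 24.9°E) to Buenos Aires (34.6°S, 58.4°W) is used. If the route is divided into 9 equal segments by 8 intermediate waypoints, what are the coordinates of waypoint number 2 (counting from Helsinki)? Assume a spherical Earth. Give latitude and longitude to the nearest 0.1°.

≈ 43.8°N, 8.6°W

Write both endpoints as unit vectors p₁, p₂ with components (cos φ cos λ, cos φ sin λ, sin φ).
The central angle between the endpoints is δ = arccos(p₁·p₂) ≈ 2.032 rad (116.4°).
Interpolate at f = 2/9 with slerp weights a = sin((1−f)δ)/sin δ ≈ 1.117, b = sin(fδ)/sin δ ≈ 0.487.
p = a·p₁ + b·p₂ ≈ (0.714, -0.108, 0.692); φ = arcsin(p_z) ≈ 43.81°, λ = atan2(p_y, p_x) ≈ -8.61°.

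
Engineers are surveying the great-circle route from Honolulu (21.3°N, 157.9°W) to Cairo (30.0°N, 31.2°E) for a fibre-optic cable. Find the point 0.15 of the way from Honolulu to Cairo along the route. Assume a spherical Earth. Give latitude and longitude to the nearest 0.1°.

Convert each endpoint to a unit vector on the sphere (x = cos φ cos λ, y = cos φ sin λ, z = sin φ).
The central angle between the endpoints is δ = arccos(p₁·p₂) ≈ 2.233 rad (128.0°).
Interpolate at f = 0.15 with slerp weights a = sin((1−f)δ)/sin δ ≈ 1.201, b = sin(fδ)/sin δ ≈ 0.417.
p = a·p₁ + b·p₂ ≈ (-0.728, -0.234, 0.645); φ = arcsin(p_z) ≈ 40.14°, λ = atan2(p_y, p_x) ≈ -162.18°.

≈ 40.1°N, 162.2°W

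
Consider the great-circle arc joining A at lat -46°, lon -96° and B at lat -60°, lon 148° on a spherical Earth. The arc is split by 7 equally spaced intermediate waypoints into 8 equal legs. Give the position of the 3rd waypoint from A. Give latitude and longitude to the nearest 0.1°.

≈ lat -63.7°, lon -123.0°

Write both endpoints as unit vectors p₁, p₂ with components (cos φ cos λ, cos φ sin λ, sin φ).
The central angle between the endpoints is δ = arccos(p₁·p₂) ≈ 1.081 rad (61.9°).
Interpolate at f = 3/8 with slerp weights a = sin((1−f)δ)/sin δ ≈ 0.709, b = sin(fδ)/sin δ ≈ 0.447.
p = a·p₁ + b·p₂ ≈ (-0.241, -0.371, -0.897); φ = arcsin(p_z) ≈ -63.74°, λ = atan2(p_y, p_x) ≈ -122.99°.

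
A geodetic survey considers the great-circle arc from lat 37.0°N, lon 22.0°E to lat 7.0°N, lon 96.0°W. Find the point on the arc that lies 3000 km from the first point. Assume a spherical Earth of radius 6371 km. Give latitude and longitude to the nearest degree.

≈ lat 43°N, lon 13°W

Write both endpoints as unit vectors p₁, p₂ with components (cos φ cos λ, cos φ sin λ, sin φ).
The central angle between the endpoints is δ = arccos(p₁·p₂) ≈ 1.874 rad (107.4°). The total great-circle distance is δ·R ≈ 1.874 × 6371 ≈ 11941 km, so the target fraction is f = 3000/11941 ≈ 0.251.
Interpolate at f ≈ 0.251 with slerp weights a = sin((1−f)δ)/sin δ ≈ 1.033, b = sin(fδ)/sin δ ≈ 0.475.
p = a·p₁ + b·p₂ ≈ (0.716, -0.160, 0.680); φ = arcsin(p_z) ≈ 42.82°, λ = atan2(p_y, p_x) ≈ -12.61°.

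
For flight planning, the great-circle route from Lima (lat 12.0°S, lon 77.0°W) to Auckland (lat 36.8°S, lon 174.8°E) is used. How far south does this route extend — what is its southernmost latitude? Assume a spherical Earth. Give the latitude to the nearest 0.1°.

The great circle lies in the plane with unit normal n̂ = (p₁ × p₂)/|p₁ × p₂|.
Here n̂_z ≈ -0.749; the vertex latitude is φ_max = arccos|n̂_z| ≈ 41.5°.
Check via Clairaut: cos φ_max = |cos φ₁| · sin C = cos(12.0°)·sin(130.0°) ≈ 0.749, again giving ≈ 41.5°.

≈ 41.5°S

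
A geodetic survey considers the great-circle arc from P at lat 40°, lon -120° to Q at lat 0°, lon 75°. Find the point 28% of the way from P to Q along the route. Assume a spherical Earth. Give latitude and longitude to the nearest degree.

Write both endpoints as unit vectors p₁, p₂ with components (cos φ cos λ, cos φ sin λ, sin φ).
The central angle between the endpoints is δ = arccos(p₁·p₂) ≈ 2.404 rad (137.7°).
Interpolate at f = 0.28 with slerp weights a = sin((1−f)δ)/sin δ ≈ 1.468, b = sin(fδ)/sin δ ≈ 0.927.
p = a·p₁ + b·p₂ ≈ (-0.322, -0.079, 0.943); φ = arcsin(p_z) ≈ 70.63°, λ = atan2(p_y, p_x) ≈ -166.31°.

≈ lat 71°, lon -166°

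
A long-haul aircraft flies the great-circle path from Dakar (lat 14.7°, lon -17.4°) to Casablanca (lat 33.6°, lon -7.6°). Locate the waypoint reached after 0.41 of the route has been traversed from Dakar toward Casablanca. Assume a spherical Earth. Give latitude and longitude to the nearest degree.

≈ lat 23°, lon -14°

The haversine formula gives a central angle δ ≈ 0.364 rad (20.9°) between the endpoints.
Interpolate at f = 0.41 with slerp weights a = sin((1−f)δ)/sin δ ≈ 0.599, b = sin(fδ)/sin δ ≈ 0.418.
p = a·p₁ + b·p₂ ≈ (0.897, -0.219, 0.383); φ = arcsin(p_z) ≈ 22.52°, λ = atan2(p_y, p_x) ≈ -13.72°.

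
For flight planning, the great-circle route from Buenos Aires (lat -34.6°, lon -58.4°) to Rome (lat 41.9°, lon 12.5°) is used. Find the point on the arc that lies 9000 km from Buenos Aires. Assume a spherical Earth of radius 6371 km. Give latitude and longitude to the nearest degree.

Convert each endpoint to a unit vector on the sphere (x = cos φ cos λ, y = cos φ sin λ, z = sin φ).
The central angle between the endpoints is δ = arccos(p₁·p₂) ≈ 1.751 rad (100.3°). The total great-circle distance is δ·R ≈ 1.751 × 6371 ≈ 11152 km, so the target fraction is f = 9000/11152 ≈ 0.807.
Interpolate at f ≈ 0.807 with slerp weights a = sin((1−f)δ)/sin δ ≈ 0.337, b = sin(fδ)/sin δ ≈ 1.004.
p = a·p₁ + b·p₂ ≈ (0.875, -0.074, 0.479); φ = arcsin(p_z) ≈ 28.62°, λ = atan2(p_y, p_x) ≈ -4.87°.

≈ lat 29°, lon -5°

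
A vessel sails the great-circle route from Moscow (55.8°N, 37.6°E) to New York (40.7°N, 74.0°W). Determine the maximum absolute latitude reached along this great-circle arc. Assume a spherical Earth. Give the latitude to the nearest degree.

The great circle lies in the plane with unit normal n̂ = (p₁ × p₂)/|p₁ × p₂|.
Here n̂_z ≈ -0.429; the vertex latitude is φ_max = arccos|n̂_z| ≈ 64.6°.
Check via Clairaut: cos φ_max = |cos φ₁| · sin C = cos(55.8°)·sin(49.7°) ≈ 0.429, again giving ≈ 64.6°.

≈ 65°N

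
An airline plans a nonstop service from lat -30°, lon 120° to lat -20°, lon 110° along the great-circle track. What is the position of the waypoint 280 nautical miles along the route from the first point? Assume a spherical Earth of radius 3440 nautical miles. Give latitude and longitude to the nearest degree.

From cos δ = sin φ₁ sin φ₂ + cos φ₁ cos φ₂ cos Δλ, the central angle is δ ≈ 0.235 rad (13.5°). The total great-circle distance is δ·R ≈ 0.235 × 3440 ≈ 809 nmi, so the target fraction is f = 280/809 ≈ 0.346.
Interpolate at f ≈ 0.346 with slerp weights a = sin((1−f)δ)/sin δ ≈ 0.658, b = sin(fδ)/sin δ ≈ 0.349.
p = a·p₁ + b·p₂ ≈ (-0.397, 0.801, -0.448); φ = arcsin(p_z) ≈ -26.62°, λ = atan2(p_y, p_x) ≈ 116.35°.

≈ lat -27°, lon 116°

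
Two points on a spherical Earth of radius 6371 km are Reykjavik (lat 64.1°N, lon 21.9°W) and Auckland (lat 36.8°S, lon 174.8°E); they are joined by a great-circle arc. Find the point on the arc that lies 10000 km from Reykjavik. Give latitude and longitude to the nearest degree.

The haversine formula gives a central angle δ ≈ 2.634 rad (150.9°) between the endpoints. The total great-circle distance is δ·R ≈ 2.634 × 6371 ≈ 16781 km, so the target fraction is f = 10000/16781 ≈ 0.596.
Interpolate at f ≈ 0.596 with slerp weights a = sin((1−f)δ)/sin δ ≈ 1.799, b = sin(fδ)/sin δ ≈ 2.057.
p = a·p₁ + b·p₂ ≈ (-0.911, -0.144, 0.386); φ = arcsin(p_z) ≈ 22.70°, λ = atan2(p_y, p_x) ≈ -171.04°.

≈ lat 23°N, lon 171°W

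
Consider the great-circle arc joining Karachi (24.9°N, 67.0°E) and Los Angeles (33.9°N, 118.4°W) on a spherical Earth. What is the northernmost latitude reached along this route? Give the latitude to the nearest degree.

The great circle lies in the plane with unit normal n̂ = (p₁ × p₂)/|p₁ × p₂|.
Here n̂_z ≈ +0.083; the vertex latitude is φ_max = arccos|n̂_z| ≈ 85.3°.
Check via Clairaut: cos φ_max = |cos φ₁| · sin C = cos(24.9°)·sin(5.2°) ≈ 0.083, again giving ≈ 85.3°.

≈ 85°N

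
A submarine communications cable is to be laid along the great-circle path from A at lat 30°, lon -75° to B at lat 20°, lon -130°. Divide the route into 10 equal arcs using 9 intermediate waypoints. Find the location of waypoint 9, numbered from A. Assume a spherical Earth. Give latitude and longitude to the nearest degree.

≈ lat 22°, lon -125°

Convert each endpoint to a unit vector on the sphere (x = cos φ cos λ, y = cos φ sin λ, z = sin φ).
The central angle between the endpoints is δ = arccos(p₁·p₂) ≈ 0.879 rad (50.4°).
Interpolate at f = 9/10 with slerp weights a = sin((1−f)δ)/sin δ ≈ 0.114, b = sin(fδ)/sin δ ≈ 0.923.
p = a·p₁ + b·p₂ ≈ (-0.532, -0.760, 0.373); φ = arcsin(p_z) ≈ 21.89°, λ = atan2(p_y, p_x) ≈ -125.00°.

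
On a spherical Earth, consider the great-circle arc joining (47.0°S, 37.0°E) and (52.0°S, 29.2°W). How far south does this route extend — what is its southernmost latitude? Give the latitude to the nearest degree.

The great circle lies in the plane with unit normal n̂ = (p₁ × p₂)/|p₁ × p₂|.
Here n̂_z ≈ -0.577; the vertex latitude is φ_max = arccos|n̂_z| ≈ 54.8°.
Check via Clairaut: cos φ_max = |cos φ₁| · sin C = cos(47.0°)·sin(122.3°) ≈ 0.577, again giving ≈ 54.8°.

≈ 55°S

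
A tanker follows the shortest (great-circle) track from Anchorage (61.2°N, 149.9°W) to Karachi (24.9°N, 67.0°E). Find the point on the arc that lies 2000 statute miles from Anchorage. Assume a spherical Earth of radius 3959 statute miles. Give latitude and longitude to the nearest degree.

The haversine formula gives a central angle δ ≈ 1.551 rad (88.9°) between the endpoints. The total great-circle distance is δ·R ≈ 1.551 × 3959 ≈ 6142 mi, so the target fraction is f = 2000/6142 ≈ 0.326.
Interpolate at f ≈ 0.326 with slerp weights a = sin((1−f)δ)/sin δ ≈ 0.866, b = sin(fδ)/sin δ ≈ 0.484.
p = a·p₁ + b·p₂ ≈ (-0.189, 0.195, 0.962); φ = arcsin(p_z) ≈ 74.23°, λ = atan2(p_y, p_x) ≈ 134.14°.

≈ 74°N, 134°E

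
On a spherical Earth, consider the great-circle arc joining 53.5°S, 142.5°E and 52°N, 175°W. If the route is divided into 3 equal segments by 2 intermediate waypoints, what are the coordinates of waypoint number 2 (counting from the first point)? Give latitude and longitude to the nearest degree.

Convert each endpoint to a unit vector on the sphere (x = cos φ cos λ, y = cos φ sin λ, z = sin φ).
The central angle between the endpoints is δ = arccos(p₁·p₂) ≈ 1.943 rad (111.3°).
Interpolate at f = 2/3 with slerp weights a = sin((1−f)δ)/sin δ ≈ 0.648, b = sin(fδ)/sin δ ≈ 1.033.
p = a·p₁ + b·p₂ ≈ (-0.939, 0.179, 0.293); φ = arcsin(p_z) ≈ 17.06°, λ = atan2(p_y, p_x) ≈ 169.20°.

≈ 17°N, 169°E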